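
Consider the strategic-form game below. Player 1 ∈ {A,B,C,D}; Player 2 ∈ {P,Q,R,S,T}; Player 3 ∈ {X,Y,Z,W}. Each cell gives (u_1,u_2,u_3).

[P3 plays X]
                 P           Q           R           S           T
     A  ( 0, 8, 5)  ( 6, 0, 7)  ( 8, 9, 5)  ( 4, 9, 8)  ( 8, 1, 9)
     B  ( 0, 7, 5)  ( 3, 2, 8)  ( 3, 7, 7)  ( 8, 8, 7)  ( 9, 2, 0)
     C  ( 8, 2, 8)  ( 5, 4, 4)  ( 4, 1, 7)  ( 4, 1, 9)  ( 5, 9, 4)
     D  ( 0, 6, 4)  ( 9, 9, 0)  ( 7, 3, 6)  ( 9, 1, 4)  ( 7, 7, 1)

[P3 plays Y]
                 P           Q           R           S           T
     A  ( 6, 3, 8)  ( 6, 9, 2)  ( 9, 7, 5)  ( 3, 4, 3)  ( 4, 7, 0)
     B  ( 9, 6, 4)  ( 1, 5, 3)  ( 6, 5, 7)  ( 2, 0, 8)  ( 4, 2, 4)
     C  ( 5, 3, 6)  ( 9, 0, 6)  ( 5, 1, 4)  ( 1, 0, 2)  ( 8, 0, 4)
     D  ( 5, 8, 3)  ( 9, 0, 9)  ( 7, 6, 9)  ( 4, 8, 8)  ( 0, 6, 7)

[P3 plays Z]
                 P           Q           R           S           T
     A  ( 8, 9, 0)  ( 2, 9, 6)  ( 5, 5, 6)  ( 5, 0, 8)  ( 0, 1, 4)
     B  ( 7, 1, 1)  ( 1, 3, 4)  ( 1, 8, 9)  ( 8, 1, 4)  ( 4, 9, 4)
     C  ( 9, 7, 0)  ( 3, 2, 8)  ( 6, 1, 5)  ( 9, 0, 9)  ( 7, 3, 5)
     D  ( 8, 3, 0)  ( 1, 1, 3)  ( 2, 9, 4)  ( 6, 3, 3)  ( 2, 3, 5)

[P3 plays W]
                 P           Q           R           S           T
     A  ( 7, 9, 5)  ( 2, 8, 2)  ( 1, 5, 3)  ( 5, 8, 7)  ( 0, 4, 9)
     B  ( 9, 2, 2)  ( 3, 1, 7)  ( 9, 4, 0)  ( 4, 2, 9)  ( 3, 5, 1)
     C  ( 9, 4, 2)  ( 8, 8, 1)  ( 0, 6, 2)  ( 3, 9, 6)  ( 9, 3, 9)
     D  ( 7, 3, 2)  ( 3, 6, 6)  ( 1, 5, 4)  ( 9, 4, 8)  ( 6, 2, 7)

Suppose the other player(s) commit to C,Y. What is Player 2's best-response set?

u_2(P vs C,Y) = 3
u_2(Q vs C,Y) = 0
u_2(R vs C,Y) = 1
u_2(S vs C,Y) = 0
u_2(T vs C,Y) = 0
max payoff 3 at {P}

BR_2 = {P}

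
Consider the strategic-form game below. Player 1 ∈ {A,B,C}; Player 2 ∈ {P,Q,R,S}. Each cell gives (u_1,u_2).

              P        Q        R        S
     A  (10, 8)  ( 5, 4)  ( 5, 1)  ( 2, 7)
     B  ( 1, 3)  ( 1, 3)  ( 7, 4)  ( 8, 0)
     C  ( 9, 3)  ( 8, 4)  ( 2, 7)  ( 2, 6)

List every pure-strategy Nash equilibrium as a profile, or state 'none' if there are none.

PSNE = {(A,P), (B,R)}

(A,P): NE
(A,Q): not NE [P1→C gives 8>5; P2→P gives 8>4]
(A,R): not NE [P1→B gives 7>5; P2→P gives 8>1]
(A,S): not NE [P1→B gives 8>2; P2→P gives 8>7]
(B,P): not NE [P1→A gives 10>1; P2→R gives 4>3]
(B,Q): not NE [P1→C gives 8>1; P2→R gives 4>3]
(B,R): NE
(B,S): not NE [P2→R gives 4>0]
(C,P): not NE [P1→A gives 10>9; P2→R gives 7>3]
(C,Q): not NE [P2→R gives 7>4]
(C,R): not NE [P1→B gives 7>2]
(C,S): not NE [P1→B gives 8>2; P2→R gives 7>6]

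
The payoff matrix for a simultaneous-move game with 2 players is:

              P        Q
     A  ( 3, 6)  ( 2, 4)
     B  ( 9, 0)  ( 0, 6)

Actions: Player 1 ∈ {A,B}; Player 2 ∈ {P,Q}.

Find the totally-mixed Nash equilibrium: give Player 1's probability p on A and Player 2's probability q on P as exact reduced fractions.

p=3/4, q=1/4

P1 indiff ⇒ q·3+(1-q)·2 = q·9+(1-q)·0 ⇒ q(-6) = (1-q)(-2) ⇒ q = 1/4
P2 indiff ⇒ p·6+(1-p)·0 = p·4+(1-p)·6 ⇒ p(2) = (1-p)(6) ⇒ p = 3/4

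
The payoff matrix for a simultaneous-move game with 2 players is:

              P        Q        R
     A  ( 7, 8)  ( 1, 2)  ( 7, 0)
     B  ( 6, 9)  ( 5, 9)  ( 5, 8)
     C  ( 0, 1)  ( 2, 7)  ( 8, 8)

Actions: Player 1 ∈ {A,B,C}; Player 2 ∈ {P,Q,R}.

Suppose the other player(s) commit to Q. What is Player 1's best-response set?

u_1(A vs Q) = 1
u_1(B vs Q) = 5
u_1(C vs Q) = 2
max payoff 5 at {B}

P1 best: {B}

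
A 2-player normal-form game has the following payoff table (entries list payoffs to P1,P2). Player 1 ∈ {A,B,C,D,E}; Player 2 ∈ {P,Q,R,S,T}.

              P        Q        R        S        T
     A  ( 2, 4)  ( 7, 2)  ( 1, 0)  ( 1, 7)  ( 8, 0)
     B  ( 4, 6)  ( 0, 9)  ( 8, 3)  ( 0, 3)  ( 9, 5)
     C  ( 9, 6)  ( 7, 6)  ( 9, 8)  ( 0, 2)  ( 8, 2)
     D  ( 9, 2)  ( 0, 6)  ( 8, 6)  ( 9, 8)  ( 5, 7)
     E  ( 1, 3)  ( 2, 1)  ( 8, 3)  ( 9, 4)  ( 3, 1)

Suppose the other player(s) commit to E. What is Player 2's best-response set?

argmax u_2 = {S}

u_2(P vs E) = 3
u_2(Q vs E) = 1
u_2(R vs E) = 3
u_2(S vs E) = 4
u_2(T vs E) = 1
max payoff 4 at {S}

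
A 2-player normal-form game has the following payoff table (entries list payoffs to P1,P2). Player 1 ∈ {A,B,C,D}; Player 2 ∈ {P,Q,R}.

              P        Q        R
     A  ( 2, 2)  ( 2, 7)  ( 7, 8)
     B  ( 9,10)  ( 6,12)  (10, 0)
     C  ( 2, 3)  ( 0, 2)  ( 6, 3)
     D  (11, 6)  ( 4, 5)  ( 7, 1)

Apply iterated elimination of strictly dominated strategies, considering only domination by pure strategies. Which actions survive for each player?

IESDS → P1:{B,D} P2:{P,Q}

P1 drop A (B beats it: P:9>2 Q:6>2 R:10>7)
P1 drop C (B beats it: P:9>2 Q:6>0 R:10>6)
P2 drop R (P beats it: B:10>0 D:6>1)
P1→{B,D} P2→{P,Q}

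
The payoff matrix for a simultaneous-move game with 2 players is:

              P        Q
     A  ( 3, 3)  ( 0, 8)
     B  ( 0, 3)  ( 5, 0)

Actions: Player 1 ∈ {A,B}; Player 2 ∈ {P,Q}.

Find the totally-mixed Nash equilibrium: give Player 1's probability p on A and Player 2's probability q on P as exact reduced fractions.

p=3/8, q=5/8

P1 indiff ⇒ q·3+(1-q)·0 = q·0+(1-q)·5 ⇒ q(3) = (1-q)(5) ⇒ q = 5/8
P2 indiff ⇒ p·3+(1-p)·3 = p·8+(1-p)·0 ⇒ p(-5) = (1-p)(-3) ⇒ p = 3/8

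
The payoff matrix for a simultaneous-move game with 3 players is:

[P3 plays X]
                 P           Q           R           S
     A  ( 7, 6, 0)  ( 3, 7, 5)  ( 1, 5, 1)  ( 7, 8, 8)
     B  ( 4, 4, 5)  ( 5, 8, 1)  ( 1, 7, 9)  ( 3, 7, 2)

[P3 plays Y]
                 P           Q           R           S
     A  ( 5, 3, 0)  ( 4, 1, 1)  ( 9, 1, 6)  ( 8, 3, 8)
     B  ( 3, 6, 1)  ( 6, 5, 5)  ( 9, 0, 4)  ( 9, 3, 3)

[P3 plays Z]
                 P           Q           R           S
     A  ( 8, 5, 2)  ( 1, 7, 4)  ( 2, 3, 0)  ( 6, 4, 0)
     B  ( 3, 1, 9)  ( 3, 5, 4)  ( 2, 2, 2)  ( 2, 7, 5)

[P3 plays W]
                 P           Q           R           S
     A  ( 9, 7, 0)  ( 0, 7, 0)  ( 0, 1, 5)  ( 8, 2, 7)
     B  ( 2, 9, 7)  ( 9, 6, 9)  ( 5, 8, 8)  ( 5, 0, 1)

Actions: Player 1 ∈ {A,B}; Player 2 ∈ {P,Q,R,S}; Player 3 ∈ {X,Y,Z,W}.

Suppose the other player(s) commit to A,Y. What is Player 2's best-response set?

argmax u_2 = {P,S}

u_2(P vs A,Y) = 3
u_2(Q vs A,Y) = 1
u_2(R vs A,Y) = 1
u_2(S vs A,Y) = 3
max payoff 3 at {P,S}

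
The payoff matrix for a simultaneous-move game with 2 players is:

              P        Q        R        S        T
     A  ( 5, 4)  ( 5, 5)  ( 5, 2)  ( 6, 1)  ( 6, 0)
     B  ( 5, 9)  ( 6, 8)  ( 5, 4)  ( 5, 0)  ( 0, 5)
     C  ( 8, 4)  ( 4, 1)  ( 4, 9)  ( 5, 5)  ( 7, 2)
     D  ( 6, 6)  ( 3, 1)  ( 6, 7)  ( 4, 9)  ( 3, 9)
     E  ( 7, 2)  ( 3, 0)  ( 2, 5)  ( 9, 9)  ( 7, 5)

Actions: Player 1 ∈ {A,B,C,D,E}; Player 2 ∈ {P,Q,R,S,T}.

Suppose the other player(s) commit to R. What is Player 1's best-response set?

u_1(A vs R) = 5
u_1(B vs R) = 5
u_1(C vs R) = 4
u_1(D vs R) = 6
u_1(E vs R) = 2
max payoff 6 at {D}

argmax u_1 = {D}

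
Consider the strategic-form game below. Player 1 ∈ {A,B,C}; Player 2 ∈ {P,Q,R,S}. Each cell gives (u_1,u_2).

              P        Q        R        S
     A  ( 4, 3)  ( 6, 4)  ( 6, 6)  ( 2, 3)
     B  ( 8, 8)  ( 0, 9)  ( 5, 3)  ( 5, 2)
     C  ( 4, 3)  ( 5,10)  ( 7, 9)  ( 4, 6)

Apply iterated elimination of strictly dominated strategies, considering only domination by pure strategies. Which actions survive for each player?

P2 drop P (Q beats it: A:4>3 B:9>8 C:10>3)
P2 drop S (Q beats it: A:4>3 B:9>2 C:10>6)
P1 drop B (A beats it: Q:6>0 R:6>5)
P1→{A,C} P2→{Q,R}

IESDS → P1:{A,C} P2:{Q,R}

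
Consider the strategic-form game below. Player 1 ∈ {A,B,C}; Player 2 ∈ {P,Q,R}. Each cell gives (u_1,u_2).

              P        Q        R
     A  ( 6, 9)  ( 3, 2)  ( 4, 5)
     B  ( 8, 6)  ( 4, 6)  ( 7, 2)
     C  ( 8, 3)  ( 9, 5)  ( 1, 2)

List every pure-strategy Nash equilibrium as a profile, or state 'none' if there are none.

(A,P): not NE [P1→C gives 8>6]
(A,Q): not NE [P1→C gives 9>3; P2→P gives 9>2]
(A,R): not NE [P1→B gives 7>4; P2→P gives 9>5]
(B,P): NE
(B,Q): not NE [P1→C gives 9>4]
(B,R): not NE [P2→Q gives 6>2]
(C,P): not NE [P2→Q gives 5>3]
(C,Q): NE
(C,R): not NE [P1→B gives 7>1; P2→Q gives 5>2]

Nash profiles: (B,P), (C,Q)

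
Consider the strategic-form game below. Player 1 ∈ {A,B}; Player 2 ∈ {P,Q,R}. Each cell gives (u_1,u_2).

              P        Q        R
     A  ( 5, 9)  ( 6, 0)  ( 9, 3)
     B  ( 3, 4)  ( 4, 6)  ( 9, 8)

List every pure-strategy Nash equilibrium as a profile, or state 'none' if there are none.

Nash profiles: (A,P), (B,R)

(A,P): NE
(A,Q): not NE [P2→P gives 9>0]
(A,R): not NE [P2→P gives 9>3]
(B,P): not NE [P1→A gives 5>3; P2→R gives 8>4]
(B,Q): not NE [P1→A gives 6>4; P2→R gives 8>6]
(B,R): NE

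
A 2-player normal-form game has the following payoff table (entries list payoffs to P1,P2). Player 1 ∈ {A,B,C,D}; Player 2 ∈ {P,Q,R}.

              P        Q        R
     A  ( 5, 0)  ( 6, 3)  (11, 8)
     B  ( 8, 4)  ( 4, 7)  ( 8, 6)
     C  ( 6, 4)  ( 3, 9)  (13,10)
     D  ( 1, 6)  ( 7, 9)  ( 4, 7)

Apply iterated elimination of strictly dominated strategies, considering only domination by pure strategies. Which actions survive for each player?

P2 drop P (Q beats it: A:3>0 B:7>4 C:9>4 D:9>6)
P1 drop B (A beats it: Q:6>4 R:11>8)
P1→{A,C,D} P2→{Q,R}

Survivors P1:{A,C,D} P2:{Q,R}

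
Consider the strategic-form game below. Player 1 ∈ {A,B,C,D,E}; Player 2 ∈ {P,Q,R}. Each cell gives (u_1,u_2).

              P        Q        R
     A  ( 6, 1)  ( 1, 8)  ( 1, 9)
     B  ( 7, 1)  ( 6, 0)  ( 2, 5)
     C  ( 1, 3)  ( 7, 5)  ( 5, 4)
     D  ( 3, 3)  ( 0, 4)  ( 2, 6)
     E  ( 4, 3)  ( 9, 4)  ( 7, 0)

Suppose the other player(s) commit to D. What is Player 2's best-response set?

argmax u_2 = {R}

u_2(P vs D) = 3
u_2(Q vs D) = 4
u_2(R vs D) = 6
max payoff 6 at {R}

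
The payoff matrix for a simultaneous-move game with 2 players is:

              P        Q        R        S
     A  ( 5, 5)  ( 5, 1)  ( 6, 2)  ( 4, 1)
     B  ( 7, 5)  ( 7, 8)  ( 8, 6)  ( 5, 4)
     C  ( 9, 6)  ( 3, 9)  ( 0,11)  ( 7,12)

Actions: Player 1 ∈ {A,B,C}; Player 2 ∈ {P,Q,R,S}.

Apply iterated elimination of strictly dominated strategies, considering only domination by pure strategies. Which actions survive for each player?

Remaining: P1:{B,C} P2:{Q,R,S}

P1 drop A (B beats it: P:7>5 Q:7>5 R:8>6 S:5>4)
P2 drop P (Q beats it: B:8>5 C:9>6)
P1→{B,C} P2→{Q,R,S}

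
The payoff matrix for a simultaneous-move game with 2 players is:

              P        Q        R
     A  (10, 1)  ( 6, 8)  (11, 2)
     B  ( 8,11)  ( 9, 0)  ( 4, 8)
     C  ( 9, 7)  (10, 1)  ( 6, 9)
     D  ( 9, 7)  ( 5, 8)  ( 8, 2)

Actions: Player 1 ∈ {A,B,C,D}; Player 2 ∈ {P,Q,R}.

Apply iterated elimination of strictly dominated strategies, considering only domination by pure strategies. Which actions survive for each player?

Remaining: P1:{A,C} P2:{Q,R}

P1 drop B (C beats it: P:9>8 Q:10>9 R:6>4)
P1 drop D (A beats it: P:10>9 Q:6>5 R:11>8)
P2 drop P (R beats it: A:2>1 C:9>7)
P1→{A,C} P2→{Q,R}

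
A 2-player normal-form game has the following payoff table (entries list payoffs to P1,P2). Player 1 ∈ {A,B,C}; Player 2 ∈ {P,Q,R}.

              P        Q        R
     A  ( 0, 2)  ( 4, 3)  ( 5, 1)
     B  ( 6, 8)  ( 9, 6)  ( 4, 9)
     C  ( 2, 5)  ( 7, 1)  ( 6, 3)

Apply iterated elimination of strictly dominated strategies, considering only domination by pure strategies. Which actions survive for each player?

P1 drop A (C beats it: P:2>0 Q:7>4 R:6>5)
P2 drop Q (P beats it: B:8>6 C:5>1)
P1→{B,C} P2→{P,R}

Remaining: P1:{B,C} P2:{P,R}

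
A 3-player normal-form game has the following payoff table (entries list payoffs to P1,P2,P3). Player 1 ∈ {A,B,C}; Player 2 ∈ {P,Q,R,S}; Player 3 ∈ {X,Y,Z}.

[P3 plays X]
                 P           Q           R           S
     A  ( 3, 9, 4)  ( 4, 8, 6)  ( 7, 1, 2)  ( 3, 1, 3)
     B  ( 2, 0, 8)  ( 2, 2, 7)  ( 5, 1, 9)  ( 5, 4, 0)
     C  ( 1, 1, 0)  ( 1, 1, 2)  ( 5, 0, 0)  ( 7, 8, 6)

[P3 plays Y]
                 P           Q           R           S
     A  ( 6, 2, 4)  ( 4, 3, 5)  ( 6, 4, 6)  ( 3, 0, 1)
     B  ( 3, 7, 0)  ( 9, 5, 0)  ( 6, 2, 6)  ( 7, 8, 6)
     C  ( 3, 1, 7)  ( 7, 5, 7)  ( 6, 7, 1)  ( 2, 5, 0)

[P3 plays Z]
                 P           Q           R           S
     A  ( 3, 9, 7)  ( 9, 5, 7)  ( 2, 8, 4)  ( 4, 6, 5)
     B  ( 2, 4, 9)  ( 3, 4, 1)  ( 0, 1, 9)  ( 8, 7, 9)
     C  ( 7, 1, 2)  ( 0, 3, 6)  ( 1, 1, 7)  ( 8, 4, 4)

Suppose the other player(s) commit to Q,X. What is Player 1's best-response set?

u_1(A vs Q,X) = 4
u_1(B vs Q,X) = 2
u_1(C vs Q,X) = 1
max payoff 4 at {A}

argmax u_1 = {A}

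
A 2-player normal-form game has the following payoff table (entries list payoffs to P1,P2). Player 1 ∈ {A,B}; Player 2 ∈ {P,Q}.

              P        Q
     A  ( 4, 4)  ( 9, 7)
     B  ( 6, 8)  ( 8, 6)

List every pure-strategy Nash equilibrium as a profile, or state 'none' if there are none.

Nash profiles: (A,Q), (B,P)

(A,P): not NE [P1→B gives 6>4; P2→Q gives 7>4]
(A,Q): NE
(B,P): NE
(B,Q): not NE [P1→A gives 9>8; P2→P gives 8>6]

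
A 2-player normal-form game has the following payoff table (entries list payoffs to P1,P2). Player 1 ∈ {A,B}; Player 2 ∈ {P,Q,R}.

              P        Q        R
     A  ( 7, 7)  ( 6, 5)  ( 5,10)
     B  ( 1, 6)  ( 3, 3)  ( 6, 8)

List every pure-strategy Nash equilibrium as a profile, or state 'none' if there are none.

(A,P): not NE [P2→R gives 10>7]
(A,Q): not NE [P2→R gives 10>5]
(A,R): not NE [P1→B gives 6>5]
(B,P): not NE [P1→A gives 7>1; P2→R gives 8>6]
(B,Q): not NE [P1→A gives 6>3; P2→R gives 8>3]
(B,R): NE

PSNE = {(B,R)}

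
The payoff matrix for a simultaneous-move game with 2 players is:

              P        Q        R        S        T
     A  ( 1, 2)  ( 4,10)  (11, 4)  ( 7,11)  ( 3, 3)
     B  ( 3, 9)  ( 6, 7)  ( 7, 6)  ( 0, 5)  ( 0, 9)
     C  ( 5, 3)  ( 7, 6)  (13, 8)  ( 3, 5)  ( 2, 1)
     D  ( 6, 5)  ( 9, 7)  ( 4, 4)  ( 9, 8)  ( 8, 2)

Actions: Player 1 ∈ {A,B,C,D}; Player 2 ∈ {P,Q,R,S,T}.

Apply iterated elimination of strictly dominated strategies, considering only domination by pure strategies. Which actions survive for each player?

IESDS → P1:{A,C,D} P2:{Q,R,S}

P1 drop B (C beats it: P:5>3 Q:7>6 R:13>7 S:3>0 T:2>0)
P2 drop P (Q beats it: A:10>2 C:6>3 D:7>5)
P2 drop T (Q beats it: A:10>3 C:6>1 D:7>2)
P1→{A,C,D} P2→{Q,R,S}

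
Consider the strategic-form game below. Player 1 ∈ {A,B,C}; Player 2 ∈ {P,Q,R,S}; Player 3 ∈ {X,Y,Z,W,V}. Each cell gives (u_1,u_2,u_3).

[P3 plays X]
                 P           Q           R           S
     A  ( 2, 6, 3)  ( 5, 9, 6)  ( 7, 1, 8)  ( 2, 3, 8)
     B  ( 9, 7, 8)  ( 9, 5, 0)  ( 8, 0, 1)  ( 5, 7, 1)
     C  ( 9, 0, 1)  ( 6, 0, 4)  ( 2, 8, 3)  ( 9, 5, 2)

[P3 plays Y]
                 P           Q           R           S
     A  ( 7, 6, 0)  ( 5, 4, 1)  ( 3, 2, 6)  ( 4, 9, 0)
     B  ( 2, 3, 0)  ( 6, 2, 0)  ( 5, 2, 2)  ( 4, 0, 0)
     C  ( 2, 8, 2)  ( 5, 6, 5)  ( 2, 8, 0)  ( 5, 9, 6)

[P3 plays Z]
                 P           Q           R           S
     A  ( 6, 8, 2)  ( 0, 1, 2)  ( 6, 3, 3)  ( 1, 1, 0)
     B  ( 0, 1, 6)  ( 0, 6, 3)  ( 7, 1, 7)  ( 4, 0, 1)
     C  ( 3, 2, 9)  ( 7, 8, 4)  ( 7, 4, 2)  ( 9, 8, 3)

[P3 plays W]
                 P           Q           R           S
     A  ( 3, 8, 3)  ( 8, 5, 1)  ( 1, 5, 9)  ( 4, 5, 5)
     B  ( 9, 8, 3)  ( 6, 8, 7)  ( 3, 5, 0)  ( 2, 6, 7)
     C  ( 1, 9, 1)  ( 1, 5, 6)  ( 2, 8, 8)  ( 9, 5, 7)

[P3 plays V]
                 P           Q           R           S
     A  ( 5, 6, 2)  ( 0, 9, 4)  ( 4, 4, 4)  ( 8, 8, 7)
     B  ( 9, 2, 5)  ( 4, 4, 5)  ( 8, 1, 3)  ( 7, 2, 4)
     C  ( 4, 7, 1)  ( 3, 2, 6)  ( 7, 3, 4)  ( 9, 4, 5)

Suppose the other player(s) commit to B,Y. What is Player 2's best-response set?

u_2(P vs B,Y) = 3
u_2(Q vs B,Y) = 2
u_2(R vs B,Y) = 2
u_2(S vs B,Y) = 0
max payoff 3 at {P}

BR_2 = {P}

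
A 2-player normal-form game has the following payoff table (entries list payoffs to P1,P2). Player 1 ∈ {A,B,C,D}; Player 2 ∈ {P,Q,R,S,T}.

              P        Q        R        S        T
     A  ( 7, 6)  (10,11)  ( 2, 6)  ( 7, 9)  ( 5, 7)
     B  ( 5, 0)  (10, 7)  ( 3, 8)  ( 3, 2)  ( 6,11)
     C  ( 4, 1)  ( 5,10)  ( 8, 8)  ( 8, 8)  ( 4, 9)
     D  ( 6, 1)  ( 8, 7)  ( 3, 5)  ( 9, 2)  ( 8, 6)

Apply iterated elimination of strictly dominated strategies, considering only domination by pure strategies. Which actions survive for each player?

P2 drop P (Q beats it: A:11>6 B:7>0 C:10>1 D:7>1)
P2 drop R (T beats it: A:7>6 B:11>8 C:9>8 D:6>5)
P1 drop C (D beats it: Q:8>5 S:9>8 T:8>4)
P2 drop S (Q beats it: A:11>9 B:7>2 D:7>2)
P1→{A,B,D} P2→{Q,T}

Remaining: P1:{A,B,D} P2:{Q,T}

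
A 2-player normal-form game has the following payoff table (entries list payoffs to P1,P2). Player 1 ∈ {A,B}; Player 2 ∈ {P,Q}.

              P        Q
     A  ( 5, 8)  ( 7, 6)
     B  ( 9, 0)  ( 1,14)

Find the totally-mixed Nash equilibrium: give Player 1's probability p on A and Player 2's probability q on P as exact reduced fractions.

P1 mixes 7/8 on A; P2 mixes 3/5 on P

P1 indiff ⇒ q·5+(1-q)·7 = q·9+(1-q)·1 ⇒ q(-4) = (1-q)(-6) ⇒ q = 3/5
P2 indiff ⇒ p·8+(1-p)·0 = p·6+(1-p)·14 ⇒ p(2) = (1-p)(14) ⇒ p = 7/8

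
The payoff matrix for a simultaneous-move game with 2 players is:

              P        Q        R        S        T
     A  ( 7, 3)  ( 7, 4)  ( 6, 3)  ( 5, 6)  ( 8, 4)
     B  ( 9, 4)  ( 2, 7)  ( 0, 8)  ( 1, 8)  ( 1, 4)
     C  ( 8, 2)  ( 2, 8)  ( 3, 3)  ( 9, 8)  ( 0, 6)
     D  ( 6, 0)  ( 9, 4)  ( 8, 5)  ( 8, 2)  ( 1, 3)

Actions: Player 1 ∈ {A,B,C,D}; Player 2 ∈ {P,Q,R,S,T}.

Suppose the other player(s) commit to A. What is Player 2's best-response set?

BR_2 = {S}

u_2(P vs A) = 3
u_2(Q vs A) = 4
u_2(R vs A) = 3
u_2(S vs A) = 6
u_2(T vs A) = 4
max payoff 6 at {S}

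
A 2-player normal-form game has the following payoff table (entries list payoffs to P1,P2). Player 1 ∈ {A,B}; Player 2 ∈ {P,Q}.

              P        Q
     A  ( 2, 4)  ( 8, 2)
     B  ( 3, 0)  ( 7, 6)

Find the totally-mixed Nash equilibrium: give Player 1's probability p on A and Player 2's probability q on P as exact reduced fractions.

P1 mixes 3/4 on A; P2 mixes 1/2 on P

P1 indiff ⇒ q·2+(1-q)·8 = q·3+(1-q)·7 ⇒ q(-1) = (1-q)(-1) ⇒ q = 1/2
P2 indiff ⇒ p·4+(1-p)·0 = p·2+(1-p)·6 ⇒ p(2) = (1-p)(6) ⇒ p = 3/4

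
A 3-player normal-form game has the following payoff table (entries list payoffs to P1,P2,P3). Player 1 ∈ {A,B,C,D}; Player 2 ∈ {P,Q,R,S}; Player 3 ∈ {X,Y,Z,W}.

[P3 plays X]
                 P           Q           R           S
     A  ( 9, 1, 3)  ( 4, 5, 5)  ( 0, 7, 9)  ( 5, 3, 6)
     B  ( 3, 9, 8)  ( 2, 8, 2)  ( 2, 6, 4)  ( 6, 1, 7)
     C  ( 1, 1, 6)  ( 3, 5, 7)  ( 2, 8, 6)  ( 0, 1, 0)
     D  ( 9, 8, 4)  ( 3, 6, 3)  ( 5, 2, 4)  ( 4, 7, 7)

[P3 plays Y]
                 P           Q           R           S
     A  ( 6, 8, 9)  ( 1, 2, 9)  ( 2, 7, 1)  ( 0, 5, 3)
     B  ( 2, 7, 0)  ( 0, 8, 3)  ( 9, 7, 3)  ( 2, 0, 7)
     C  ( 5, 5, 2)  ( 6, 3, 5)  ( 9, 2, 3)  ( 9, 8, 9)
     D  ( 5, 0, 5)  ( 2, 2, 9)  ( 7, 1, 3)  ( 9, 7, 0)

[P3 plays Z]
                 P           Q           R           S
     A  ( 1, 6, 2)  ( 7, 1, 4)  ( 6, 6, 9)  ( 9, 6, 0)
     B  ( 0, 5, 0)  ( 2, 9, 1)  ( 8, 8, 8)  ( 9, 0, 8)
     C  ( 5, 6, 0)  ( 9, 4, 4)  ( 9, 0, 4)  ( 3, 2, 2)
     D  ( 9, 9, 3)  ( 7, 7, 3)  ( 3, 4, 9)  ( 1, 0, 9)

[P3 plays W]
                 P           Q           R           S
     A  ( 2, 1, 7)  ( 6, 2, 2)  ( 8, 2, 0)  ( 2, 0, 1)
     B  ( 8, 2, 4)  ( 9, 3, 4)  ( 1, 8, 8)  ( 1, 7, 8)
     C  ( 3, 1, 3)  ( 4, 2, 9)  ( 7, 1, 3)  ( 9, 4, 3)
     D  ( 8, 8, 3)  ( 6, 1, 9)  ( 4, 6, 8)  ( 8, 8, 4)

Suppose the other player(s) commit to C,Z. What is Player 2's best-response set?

u_2(P vs C,Z) = 6
u_2(Q vs C,Z) = 4
u_2(R vs C,Z) = 0
u_2(S vs C,Z) = 2
max payoff 6 at {P}

BR_2 = {P}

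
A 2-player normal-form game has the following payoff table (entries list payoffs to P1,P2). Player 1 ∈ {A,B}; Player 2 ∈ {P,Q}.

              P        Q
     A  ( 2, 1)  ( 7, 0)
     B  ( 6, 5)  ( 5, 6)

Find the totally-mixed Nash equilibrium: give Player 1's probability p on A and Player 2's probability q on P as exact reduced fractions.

P1 mixes 1/2 on A; P2 mixes 1/3 on P

P1 indiff ⇒ q·2+(1-q)·7 = q·6+(1-q)·5 ⇒ q(-4) = (1-q)(-2) ⇒ q = 1/3
P2 indiff ⇒ p·1+(1-p)·5 = p·0+(1-p)·6 ⇒ p(1) = (1-p)(1) ⇒ p = 1/2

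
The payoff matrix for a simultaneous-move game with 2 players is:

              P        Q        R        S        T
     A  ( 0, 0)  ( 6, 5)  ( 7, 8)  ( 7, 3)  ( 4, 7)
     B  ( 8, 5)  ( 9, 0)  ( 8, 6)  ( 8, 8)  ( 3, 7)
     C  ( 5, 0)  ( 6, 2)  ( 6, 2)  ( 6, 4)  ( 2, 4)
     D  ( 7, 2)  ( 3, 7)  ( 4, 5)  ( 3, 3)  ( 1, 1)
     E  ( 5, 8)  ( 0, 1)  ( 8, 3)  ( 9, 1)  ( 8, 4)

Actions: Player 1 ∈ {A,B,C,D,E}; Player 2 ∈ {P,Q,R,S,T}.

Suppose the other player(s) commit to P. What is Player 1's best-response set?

u_1(A vs P) = 0
u_1(B vs P) = 8
u_1(C vs P) = 5
u_1(D vs P) = 7
u_1(E vs P) = 5
max payoff 8 at {B}

argmax u_1 = {B}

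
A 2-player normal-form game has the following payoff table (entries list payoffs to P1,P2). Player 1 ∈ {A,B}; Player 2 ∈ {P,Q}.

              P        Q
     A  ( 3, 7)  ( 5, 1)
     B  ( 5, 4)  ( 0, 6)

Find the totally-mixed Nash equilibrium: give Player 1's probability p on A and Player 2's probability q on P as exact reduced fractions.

P1 indiff ⇒ q·3+(1-q)·5 = q·5+(1-q)·0 ⇒ q(-2) = (1-q)(-5) ⇒ q = 5/7
P2 indiff ⇒ p·7+(1-p)·4 = p·1+(1-p)·6 ⇒ p(6) = (1-p)(2) ⇒ p = 1/4

P1 mixes 1/4 on A; P2 mixes 5/7 on P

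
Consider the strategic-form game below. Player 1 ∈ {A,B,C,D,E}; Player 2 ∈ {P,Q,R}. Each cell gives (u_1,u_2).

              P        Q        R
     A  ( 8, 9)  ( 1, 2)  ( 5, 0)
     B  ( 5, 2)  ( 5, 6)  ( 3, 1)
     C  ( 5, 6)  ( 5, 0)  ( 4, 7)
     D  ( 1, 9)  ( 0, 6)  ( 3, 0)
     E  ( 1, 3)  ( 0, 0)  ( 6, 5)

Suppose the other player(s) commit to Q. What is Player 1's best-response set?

BR_1 = {B,C}

u_1(A vs Q) = 1
u_1(B vs Q) = 5
u_1(C vs Q) = 5
u_1(D vs Q) = 0
u_1(E vs Q) = 0
max payoff 5 at {B,C}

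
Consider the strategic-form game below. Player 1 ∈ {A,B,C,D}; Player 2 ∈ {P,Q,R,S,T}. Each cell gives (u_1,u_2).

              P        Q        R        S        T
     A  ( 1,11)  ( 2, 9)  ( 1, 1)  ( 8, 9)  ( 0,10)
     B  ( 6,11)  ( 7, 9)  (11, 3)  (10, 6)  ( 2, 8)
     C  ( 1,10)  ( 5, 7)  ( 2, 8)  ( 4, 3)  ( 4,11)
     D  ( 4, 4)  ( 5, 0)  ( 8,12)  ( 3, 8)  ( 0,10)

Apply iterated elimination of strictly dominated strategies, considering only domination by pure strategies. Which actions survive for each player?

Survivors P1:{B,C} P2:{P,T}

P1 drop A (B beats it: P:6>1 Q:7>2 R:11>1 S:10>8 T:2>0)
P1 drop D (B beats it: P:6>4 Q:7>5 R:11>8 S:10>3 T:2>0)
P2 drop Q (P beats it: B:11>9 C:10>7)
P2 drop R (P beats it: B:11>3 C:10>8)
P2 drop S (P beats it: B:11>6 C:10>3)
P1→{B,C} P2→{P,T}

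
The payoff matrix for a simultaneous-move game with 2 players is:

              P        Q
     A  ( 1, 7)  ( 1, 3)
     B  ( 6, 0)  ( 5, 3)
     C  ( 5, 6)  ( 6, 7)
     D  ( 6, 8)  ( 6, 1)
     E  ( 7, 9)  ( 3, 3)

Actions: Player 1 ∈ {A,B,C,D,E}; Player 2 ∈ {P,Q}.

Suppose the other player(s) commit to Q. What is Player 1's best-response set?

u_1(A vs Q) = 1
u_1(B vs Q) = 5
u_1(C vs Q) = 6
u_1(D vs Q) = 6
u_1(E vs Q) = 3
max payoff 6 at {C,D}

P1 best: {C,D}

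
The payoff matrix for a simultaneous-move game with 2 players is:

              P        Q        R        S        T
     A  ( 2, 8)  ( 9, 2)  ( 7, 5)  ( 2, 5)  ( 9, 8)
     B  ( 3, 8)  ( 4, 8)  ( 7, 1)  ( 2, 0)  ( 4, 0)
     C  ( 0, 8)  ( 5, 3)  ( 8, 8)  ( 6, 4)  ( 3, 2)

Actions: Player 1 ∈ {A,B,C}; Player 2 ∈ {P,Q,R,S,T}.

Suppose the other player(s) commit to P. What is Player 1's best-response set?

BR_1 = {B}

u_1(A vs P) = 2
u_1(B vs P) = 3
u_1(C vs P) = 0
max payoff 3 at {B}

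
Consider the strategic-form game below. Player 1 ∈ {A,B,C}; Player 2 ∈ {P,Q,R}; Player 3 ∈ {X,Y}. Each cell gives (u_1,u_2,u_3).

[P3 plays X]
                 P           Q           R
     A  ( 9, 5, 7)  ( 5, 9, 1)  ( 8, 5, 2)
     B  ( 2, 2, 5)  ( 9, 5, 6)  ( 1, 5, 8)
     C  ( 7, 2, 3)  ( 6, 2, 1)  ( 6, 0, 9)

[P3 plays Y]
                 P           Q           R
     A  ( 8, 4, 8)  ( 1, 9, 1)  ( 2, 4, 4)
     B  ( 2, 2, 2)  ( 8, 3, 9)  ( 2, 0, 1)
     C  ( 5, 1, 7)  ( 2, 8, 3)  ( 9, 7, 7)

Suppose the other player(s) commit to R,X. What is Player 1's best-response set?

u_1(A vs R,X) = 8
u_1(B vs R,X) = 1
u_1(C vs R,X) = 6
max payoff 8 at {A}

BR_1 = {A}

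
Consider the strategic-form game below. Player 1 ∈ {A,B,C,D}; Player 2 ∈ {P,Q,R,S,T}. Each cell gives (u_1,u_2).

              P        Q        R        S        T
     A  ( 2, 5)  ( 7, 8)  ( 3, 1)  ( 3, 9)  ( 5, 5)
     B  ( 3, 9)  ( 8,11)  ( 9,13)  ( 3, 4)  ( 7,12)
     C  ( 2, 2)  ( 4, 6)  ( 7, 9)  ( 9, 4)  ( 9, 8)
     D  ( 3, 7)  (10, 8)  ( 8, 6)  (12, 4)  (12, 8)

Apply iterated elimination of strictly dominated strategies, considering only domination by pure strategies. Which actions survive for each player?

P1 drop A (D beats it: P:3>2 Q:10>7 R:8>3 S:12>3 T:12>5)
P1 drop C (D beats it: P:3>2 Q:10>4 R:8>7 S:12>9 T:12>9)
P2 drop P (Q beats it: B:11>9 D:8>7)
P2 drop S (Q beats it: B:11>4 D:8>4)
P1→{B,D} P2→{Q,R,T}

Remaining: P1:{B,D} P2:{Q,R,T}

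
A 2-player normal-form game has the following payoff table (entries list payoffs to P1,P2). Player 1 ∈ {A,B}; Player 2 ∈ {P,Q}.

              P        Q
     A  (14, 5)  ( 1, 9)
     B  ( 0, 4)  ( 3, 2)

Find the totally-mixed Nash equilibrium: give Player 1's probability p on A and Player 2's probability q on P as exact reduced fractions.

P1 indiff ⇒ q·14+(1-q)·1 = q·0+(1-q)·3 ⇒ q(14) = (1-q)(2) ⇒ q = 1/8
P2 indiff ⇒ p·5+(1-p)·4 = p·9+(1-p)·2 ⇒ p(-4) = (1-p)(-2) ⇒ p = 1/3

p=1/3, q=1/8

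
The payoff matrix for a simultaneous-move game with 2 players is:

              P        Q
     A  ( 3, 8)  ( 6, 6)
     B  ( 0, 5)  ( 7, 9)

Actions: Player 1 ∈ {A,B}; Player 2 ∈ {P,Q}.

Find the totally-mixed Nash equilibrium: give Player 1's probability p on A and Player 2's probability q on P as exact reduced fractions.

(p,q) = (2/3, 1/4)

P1 indiff ⇒ q·3+(1-q)·6 = q·0+(1-q)·7 ⇒ q(3) = (1-q)(1) ⇒ q = 1/4
P2 indiff ⇒ p·8+(1-p)·5 = p·6+(1-p)·9 ⇒ p(2) = (1-p)(4) ⇒ p = 2/3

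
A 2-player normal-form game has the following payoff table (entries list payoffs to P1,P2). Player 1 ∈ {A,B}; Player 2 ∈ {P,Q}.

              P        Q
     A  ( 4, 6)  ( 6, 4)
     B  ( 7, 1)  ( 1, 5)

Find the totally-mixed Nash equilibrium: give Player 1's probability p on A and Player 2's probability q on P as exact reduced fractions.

P1 indiff ⇒ q·4+(1-q)·6 = q·7+(1-q)·1 ⇒ q(-3) = (1-q)(-5) ⇒ q = 5/8
P2 indiff ⇒ p·6+(1-p)·1 = p·4+(1-p)·5 ⇒ p(2) = (1-p)(4) ⇒ p = 2/3

p=2/3, q=5/8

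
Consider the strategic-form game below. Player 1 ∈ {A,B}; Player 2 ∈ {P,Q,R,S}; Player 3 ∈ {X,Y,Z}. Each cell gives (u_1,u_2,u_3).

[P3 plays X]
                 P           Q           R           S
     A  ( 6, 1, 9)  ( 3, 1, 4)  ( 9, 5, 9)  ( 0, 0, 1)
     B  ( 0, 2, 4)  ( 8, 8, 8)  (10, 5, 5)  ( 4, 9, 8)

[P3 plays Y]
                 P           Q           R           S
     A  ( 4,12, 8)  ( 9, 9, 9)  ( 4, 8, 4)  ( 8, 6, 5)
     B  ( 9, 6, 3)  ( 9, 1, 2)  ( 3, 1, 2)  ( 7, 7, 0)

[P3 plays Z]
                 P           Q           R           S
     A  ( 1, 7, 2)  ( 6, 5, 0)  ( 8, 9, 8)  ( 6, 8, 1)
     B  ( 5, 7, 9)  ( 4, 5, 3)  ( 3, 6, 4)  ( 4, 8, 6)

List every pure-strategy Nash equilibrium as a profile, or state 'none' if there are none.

(A,P,X): not NE [P2→R gives 5>1]
(A,P,Y): not NE [P1→B gives 9>4; P3→X gives 9>8]
(A,P,Z): not NE [P1→B gives 5>1; P2→R gives 9>7; P3→X gives 9>2]
(A,Q,X): not NE [P1→B gives 8>3; P2→R gives 5>1; P3→Y gives 9>4]
(A,Q,Y): not NE [P2→P gives 12>9]
(A,Q,Z): not NE [P2→R gives 9>5; P3→Y gives 9>0]
(A,R,X): not NE [P1→B gives 10>9]
(A,R,Y): not NE [P2→P gives 12>8; P3→X gives 9>4]
(A,R,Z): not NE [P3→X gives 9>8]
(A,S,X): not NE [P1→B gives 4>0; P2→R gives 5>0; P3→Y gives 5>1]
(A,S,Y): not NE [P2→P gives 12>6]
(A,S,Z): not NE [P2→R gives 9>8; P3→Y gives 5>1]
(B,P,X): not NE [P1→A gives 6>0; P2→S gives 9>2; P3→Z gives 9>4]
(B,P,Y): not NE [P2→S gives 7>6; P3→Z gives 9>3]
(B,P,Z): not NE [P2→S gives 8>7]
(B,Q,X): not NE [P2→S gives 9>8]
(B,Q,Y): not NE [P2→S gives 7>1; P3→X gives 8>2]
(B,Q,Z): not NE [P1→A gives 6>4; P2→S gives 8>5; P3→X gives 8>3]
(B,R,X): not NE [P2→S gives 9>5]
(B,R,Y): not NE [P1→A gives 4>3; P2→S gives 7>1; P3→X gives 5>2]
(B,R,Z): not NE [P1→A gives 8>3; P2→S gives 8>6; P3→X gives 5>4]
(B,S,X): NE
(B,S,Y): not NE [P1→A gives 8>7; P3→X gives 8>0]
(B,S,Z): not NE [P1→A gives 6>4; P3→X gives 8>6]

PSNE = {(B,S,X)}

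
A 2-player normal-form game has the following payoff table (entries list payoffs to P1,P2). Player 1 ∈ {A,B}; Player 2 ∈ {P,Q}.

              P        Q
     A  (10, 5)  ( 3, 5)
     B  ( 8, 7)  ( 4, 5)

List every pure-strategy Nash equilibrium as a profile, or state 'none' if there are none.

NE set: (A,P)

(A,P): NE
(A,Q): not NE [P1→B gives 4>3]
(B,P): not NE [P1→A gives 10>8]
(B,Q): not NE [P2→P gives 7>5]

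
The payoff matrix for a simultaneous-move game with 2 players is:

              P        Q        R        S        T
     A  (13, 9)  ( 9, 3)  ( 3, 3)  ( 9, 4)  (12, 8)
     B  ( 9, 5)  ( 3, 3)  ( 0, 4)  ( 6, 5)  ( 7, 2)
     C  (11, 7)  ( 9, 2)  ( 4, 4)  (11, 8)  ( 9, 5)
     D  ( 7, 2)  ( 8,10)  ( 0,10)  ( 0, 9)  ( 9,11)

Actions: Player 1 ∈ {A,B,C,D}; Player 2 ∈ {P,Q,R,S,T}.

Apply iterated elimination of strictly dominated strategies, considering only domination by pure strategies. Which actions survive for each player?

P1 drop B (A beats it: P:13>9 Q:9>3 R:3>0 S:9>6 T:12>7)
P1 drop D (A beats it: P:13>7 Q:9>8 R:3>0 S:9>0 T:12>9)
P2 drop Q (P beats it: A:9>3 C:7>2)
P2 drop R (P beats it: A:9>3 C:7>4)
P2 drop T (P beats it: A:9>8 C:7>5)
P1→{A,C} P2→{P,S}

IESDS → P1:{A,C} P2:{P,S}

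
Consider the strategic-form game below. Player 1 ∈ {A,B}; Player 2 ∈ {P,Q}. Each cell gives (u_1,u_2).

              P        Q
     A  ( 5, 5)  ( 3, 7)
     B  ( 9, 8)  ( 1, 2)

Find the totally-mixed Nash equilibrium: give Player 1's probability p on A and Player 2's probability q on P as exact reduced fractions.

P1 indiff ⇒ q·5+(1-q)·3 = q·9+(1-q)·1 ⇒ q(-4) = (1-q)(-2) ⇒ q = 1/3
P2 indiff ⇒ p·5+(1-p)·8 = p·7+(1-p)·2 ⇒ p(-2) = (1-p)(-6) ⇒ p = 3/4

p=3/4, q=1/3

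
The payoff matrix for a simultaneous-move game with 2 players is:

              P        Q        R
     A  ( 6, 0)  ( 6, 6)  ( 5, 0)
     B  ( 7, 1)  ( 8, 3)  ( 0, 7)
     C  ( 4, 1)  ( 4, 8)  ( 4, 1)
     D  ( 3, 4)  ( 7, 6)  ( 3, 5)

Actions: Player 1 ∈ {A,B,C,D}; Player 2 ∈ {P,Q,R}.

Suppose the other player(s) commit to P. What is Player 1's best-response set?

u_1(A vs P) = 6
u_1(B vs P) = 7
u_1(C vs P) = 4
u_1(D vs P) = 3
max payoff 7 at {B}

argmax u_1 = {B}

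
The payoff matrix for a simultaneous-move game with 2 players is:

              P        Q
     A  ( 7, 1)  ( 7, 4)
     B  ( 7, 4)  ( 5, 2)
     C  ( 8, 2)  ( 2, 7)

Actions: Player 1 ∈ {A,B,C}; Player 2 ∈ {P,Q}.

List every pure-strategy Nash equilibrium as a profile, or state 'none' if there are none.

NE set: (A,Q)

(A,P): not NE [P1→C gives 8>7; P2→Q gives 4>1]
(A,Q): NE
(B,P): not NE [P1→C gives 8>7]
(B,Q): not NE [P1→A gives 7>5; P2→P gives 4>2]
(C,P): not NE [P2→Q gives 7>2]
(C,Q): not NE [P1→A gives 7>2]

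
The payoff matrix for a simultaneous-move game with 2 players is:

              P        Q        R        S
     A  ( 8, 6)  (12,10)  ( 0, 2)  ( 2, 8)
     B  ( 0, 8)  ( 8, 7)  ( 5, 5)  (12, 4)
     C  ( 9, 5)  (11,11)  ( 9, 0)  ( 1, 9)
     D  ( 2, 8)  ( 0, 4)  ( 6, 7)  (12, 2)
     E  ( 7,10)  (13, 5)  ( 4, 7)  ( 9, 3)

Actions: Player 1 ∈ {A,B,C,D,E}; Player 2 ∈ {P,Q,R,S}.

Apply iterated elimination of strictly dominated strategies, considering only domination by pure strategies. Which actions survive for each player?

IESDS → P1:{A,C,E} P2:{P,Q}

P2 drop R (P beats it: A:6>2 B:8>5 C:5>0 D:8>7 E:10>7)
P2 drop S (Q beats it: A:10>8 B:7>4 C:11>9 D:4>2 E:5>3)
P1 drop B (A beats it: P:8>0 Q:12>8)
P1 drop D (A beats it: P:8>2 Q:12>0)
P1→{A,C,E} P2→{P,Q}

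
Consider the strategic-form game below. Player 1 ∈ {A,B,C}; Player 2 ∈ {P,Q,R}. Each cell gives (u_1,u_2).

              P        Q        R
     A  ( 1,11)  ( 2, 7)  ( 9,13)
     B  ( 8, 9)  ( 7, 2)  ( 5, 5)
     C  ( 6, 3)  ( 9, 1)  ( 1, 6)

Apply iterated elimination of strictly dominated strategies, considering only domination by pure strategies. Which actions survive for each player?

Survivors P1:{A,B} P2:{P,R}

P2 drop Q (P beats it: A:11>7 B:9>2 C:3>1)
P1 drop C (B beats it: P:8>6 R:5>1)
P1→{A,B} P2→{P,R}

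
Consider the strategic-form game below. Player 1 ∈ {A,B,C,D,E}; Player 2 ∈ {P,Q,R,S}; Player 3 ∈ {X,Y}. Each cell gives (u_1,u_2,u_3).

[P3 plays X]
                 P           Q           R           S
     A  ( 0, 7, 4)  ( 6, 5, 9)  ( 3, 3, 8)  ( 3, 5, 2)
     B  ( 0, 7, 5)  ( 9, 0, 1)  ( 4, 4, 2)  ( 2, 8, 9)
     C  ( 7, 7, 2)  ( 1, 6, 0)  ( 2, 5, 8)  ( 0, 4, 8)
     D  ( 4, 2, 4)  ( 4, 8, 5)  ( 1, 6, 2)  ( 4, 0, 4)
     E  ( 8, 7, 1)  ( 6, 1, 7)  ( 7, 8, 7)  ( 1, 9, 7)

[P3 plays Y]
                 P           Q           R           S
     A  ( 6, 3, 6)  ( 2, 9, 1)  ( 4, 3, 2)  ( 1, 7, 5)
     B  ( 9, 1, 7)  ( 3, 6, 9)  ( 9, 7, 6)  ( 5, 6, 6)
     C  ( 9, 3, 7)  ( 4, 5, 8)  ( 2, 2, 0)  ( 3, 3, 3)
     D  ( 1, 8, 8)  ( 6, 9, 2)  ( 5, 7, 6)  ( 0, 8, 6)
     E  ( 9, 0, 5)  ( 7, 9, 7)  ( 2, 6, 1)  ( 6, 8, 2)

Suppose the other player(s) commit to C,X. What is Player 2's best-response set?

BR_2 = {P}

u_2(P vs C,X) = 7
u_2(Q vs C,X) = 6
u_2(R vs C,X) = 5
u_2(S vs C,X) = 4
max payoff 7 at {P}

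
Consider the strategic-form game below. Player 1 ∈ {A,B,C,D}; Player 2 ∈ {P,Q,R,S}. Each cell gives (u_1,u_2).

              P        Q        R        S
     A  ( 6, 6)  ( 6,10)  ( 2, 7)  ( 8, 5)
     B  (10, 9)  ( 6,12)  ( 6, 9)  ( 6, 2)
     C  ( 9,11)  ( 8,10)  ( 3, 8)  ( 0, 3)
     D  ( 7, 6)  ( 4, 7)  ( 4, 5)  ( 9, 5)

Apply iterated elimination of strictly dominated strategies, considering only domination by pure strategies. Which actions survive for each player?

Survivors P1:{B,C} P2:{P,Q}

P2 drop R (Q beats it: A:10>7 B:12>9 C:10>8 D:7>5)
P2 drop S (P beats it: A:6>5 B:9>2 C:11>3 D:6>5)
P1 drop A (C beats it: P:9>6 Q:8>6)
P1 drop D (B beats it: P:10>7 Q:6>4)
P1→{B,C} P2→{P,Q}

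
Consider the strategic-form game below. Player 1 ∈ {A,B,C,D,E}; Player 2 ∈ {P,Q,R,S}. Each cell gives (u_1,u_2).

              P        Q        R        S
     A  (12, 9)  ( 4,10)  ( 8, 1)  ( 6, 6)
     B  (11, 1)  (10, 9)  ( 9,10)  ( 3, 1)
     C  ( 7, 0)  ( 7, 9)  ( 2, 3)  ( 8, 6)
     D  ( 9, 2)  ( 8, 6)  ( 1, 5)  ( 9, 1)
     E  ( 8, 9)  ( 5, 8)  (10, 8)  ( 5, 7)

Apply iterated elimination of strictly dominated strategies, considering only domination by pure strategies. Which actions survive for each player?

P2 drop S (Q beats it: A:10>6 B:9>1 C:9>6 D:6>1 E:8>7)
P1 drop C (B beats it: P:11>7 Q:10>7 R:9>2)
P1 drop D (B beats it: P:11>9 Q:10>8 R:9>1)
P1→{A,B,E} P2→{P,Q,R}

IESDS → P1:{A,B,E} P2:{P,Q,R}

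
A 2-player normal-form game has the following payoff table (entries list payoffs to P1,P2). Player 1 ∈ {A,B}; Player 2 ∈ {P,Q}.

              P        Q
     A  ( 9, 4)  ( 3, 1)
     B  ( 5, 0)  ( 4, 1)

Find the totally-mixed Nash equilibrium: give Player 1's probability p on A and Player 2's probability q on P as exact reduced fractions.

P1 indiff ⇒ q·9+(1-q)·3 = q·5+(1-q)·4 ⇒ q(4) = (1-q)(1) ⇒ q = 1/5
P2 indiff ⇒ p·4+(1-p)·0 = p·1+(1-p)·1 ⇒ p(3) = (1-p)(1) ⇒ p = 1/4

(p,q) = (1/4, 1/5)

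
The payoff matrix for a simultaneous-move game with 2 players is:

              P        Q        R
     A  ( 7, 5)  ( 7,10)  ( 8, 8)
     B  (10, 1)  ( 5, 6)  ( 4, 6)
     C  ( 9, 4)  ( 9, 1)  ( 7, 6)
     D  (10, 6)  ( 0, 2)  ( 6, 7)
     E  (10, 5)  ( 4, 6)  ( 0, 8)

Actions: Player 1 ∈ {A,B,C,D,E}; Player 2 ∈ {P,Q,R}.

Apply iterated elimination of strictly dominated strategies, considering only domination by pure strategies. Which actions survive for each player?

P2 drop P (R beats it: A:8>5 B:6>1 C:6>4 D:7>6 E:8>5)
P1 drop B (A beats it: Q:7>5 R:8>4)
P1 drop D (A beats it: Q:7>0 R:8>6)
P1 drop E (A beats it: Q:7>4 R:8>0)
P1→{A,C} P2→{Q,R}

Survivors P1:{A,C} P2:{Q,R}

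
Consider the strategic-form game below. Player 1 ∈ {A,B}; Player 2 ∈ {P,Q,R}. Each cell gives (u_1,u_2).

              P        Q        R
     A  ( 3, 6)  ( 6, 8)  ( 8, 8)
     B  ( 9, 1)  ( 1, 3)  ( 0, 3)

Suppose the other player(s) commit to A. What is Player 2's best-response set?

u_2(P vs A) = 6
u_2(Q vs A) = 8
u_2(R vs A) = 8
max payoff 8 at {Q,R}

argmax u_2 = {Q,R}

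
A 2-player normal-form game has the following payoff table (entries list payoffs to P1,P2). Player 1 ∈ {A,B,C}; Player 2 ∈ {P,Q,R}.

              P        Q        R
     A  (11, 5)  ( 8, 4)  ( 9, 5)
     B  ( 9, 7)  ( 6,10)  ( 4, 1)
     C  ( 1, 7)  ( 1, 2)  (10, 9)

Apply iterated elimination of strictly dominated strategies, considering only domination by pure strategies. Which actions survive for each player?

Remaining: P1:{A,C} P2:{P,R}

P1 drop B (A beats it: P:11>9 Q:8>6 R:9>4)
P2 drop Q (P beats it: A:5>4 C:7>2)
P1→{A,C} P2→{P,R}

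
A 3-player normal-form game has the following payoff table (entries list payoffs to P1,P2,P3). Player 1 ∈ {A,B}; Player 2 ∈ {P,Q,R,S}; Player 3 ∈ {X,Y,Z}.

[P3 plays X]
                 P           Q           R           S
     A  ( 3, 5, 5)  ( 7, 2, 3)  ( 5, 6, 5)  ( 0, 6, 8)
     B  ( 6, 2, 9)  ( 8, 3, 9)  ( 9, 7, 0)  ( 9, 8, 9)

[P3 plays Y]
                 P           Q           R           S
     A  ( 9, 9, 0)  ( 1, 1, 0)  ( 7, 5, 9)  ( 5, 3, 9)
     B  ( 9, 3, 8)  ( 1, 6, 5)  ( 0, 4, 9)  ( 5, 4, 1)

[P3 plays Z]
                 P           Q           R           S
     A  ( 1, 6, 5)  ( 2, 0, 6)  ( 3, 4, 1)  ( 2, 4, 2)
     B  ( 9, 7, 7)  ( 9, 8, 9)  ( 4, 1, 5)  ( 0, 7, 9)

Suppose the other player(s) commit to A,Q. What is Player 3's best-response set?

u_3(X vs A,Q) = 3
u_3(Y vs A,Q) = 0
u_3(Z vs A,Q) = 6
max payoff 6 at {Z}

P3 best: {Z}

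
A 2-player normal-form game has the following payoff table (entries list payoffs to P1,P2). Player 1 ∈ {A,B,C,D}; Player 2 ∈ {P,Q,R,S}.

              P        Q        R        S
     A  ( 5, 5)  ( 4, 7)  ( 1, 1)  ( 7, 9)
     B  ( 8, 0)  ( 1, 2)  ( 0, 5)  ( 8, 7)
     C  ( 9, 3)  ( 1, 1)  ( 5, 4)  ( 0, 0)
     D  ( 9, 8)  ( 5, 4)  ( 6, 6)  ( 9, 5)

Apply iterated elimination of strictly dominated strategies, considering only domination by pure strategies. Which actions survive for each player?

Remaining: P1:{C,D} P2:{P,R}

P1 drop A (D beats it: P:9>5 Q:5>4 R:6>1 S:9>7)
P1 drop B (D beats it: P:9>8 Q:5>1 R:6>0 S:9>8)
P2 drop Q (P beats it: C:3>1 D:8>4)
P2 drop S (P beats it: C:3>0 D:8>5)
P1→{C,D} P2→{P,R}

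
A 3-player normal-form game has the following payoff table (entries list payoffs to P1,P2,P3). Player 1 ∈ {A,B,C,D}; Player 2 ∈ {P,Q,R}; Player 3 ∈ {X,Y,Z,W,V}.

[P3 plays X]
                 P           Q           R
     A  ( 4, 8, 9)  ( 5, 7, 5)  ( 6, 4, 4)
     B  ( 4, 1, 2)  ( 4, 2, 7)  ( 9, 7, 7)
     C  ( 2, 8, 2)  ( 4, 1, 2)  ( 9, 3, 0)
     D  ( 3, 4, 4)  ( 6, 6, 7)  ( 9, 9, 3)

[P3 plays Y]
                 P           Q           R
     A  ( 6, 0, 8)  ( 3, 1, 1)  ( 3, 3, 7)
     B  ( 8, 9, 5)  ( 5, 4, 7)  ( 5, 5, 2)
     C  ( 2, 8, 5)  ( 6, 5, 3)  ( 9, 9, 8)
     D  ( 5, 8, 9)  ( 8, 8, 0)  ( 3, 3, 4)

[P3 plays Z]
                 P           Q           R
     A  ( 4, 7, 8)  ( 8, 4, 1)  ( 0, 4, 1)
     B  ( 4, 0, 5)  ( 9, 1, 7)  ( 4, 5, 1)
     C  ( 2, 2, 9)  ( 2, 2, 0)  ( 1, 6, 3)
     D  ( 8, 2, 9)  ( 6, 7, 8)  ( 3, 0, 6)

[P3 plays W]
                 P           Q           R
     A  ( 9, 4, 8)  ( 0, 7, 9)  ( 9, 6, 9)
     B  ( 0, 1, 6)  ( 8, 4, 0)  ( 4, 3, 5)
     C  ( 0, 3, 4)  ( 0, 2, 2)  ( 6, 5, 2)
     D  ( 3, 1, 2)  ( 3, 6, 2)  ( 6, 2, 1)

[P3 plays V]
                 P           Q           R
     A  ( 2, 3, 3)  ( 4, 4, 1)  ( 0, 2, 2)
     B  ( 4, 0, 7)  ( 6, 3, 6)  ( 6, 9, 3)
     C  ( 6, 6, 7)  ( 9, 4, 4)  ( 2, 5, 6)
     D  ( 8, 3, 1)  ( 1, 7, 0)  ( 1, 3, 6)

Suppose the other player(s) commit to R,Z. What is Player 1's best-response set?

BR_1 = {B}

u_1(A vs R,Z) = 0
u_1(B vs R,Z) = 4
u_1(C vs R,Z) = 1
u_1(D vs R,Z) = 3
max payoff 4 at {B}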